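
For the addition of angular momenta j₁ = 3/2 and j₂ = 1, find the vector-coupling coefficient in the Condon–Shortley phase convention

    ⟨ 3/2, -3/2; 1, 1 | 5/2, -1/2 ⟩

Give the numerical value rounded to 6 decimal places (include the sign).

triangle: 0!*3!*2!/6! = 12/720
(j±m)!: 0!*3!*2!*0!*2!*3! = 144
prefactor² = (2J+1)*Δ*N² = 72/5
  k=0: +1/(0!*0!*3!*2!*0!*0!) = 1/12
Σ = 1/12  ⇒  CG² = 72/5*1/12² = 1/10
CG = +√(1/10) = +0.316228

+√(1/10) = +0.316228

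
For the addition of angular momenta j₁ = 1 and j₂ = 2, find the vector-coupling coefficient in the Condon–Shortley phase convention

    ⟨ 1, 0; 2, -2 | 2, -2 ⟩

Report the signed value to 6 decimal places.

+0.816497  (= +√(2/3))

triangle: 1!×1!×3!/6! = 6/720
(j±m)!: 1!×1!×0!×4!×0!×4! = 576
prefactor² = (2J+1)×Δ×N² = 24
  k=0: +1/(0!×1!×1!×0!×0!×3!) = 1/6
Σ = 1/6  ⇒  CG² = 24×1/6² = 2/3
CG = +√(2/3) = +0.816497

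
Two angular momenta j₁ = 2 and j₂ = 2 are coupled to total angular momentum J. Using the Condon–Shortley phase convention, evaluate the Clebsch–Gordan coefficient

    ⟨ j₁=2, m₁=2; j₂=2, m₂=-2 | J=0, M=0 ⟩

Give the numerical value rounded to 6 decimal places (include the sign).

+0.447214  (= +√(1/5))

triangle: 4!*0!*0!/5! = 24/120
(j±m)!: 4!*0!*0!*4!*0!*0! = 576
prefactor² = (2J+1)*Δ*N² = 576/5
  k=0: +1/(0!*4!*0!*0!*0!*0!) = 1/24
Σ = 1/24  ⇒  CG² = 576/5*1/24² = 1/5
CG = +√(1/5) = +0.447214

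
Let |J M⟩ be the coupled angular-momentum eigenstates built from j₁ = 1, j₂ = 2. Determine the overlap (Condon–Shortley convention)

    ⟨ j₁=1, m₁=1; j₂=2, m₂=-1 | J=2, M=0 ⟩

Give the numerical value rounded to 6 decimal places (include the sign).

+√(1/2) = +0.707107

j₁+j₂−J=1  J+j₁−j₂=1  J−j₁+j₂=3  j₁+j₂+J+1=6
(j₁±m₁, j₂±m₂, J±M) = (2,0,1,3,2,2)
P² = 2
sum k=0..0:
  [0] +1/2 = 1/2
S = 1/2
C² = P²·S² = 1/2 ; C = +0.707107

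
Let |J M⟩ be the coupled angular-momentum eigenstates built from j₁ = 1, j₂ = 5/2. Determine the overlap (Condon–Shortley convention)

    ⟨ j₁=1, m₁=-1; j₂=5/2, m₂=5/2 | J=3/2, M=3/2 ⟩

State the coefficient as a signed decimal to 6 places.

triangle: 2!×0!×3!/6! = 12/720
(j±m)!: 0!×2!×5!×0!×3!×0! = 1440
prefactor² = (2J+1)×Δ×N² = 96
  k=2: +1/(2!×0!×0!×3!×0!×0!) = 1/12
Σ = 1/12  ⇒  CG² = 96×1/12² = 2/3
CG = +√(2/3) = +0.816497

+0.816497  (= +√(2/3))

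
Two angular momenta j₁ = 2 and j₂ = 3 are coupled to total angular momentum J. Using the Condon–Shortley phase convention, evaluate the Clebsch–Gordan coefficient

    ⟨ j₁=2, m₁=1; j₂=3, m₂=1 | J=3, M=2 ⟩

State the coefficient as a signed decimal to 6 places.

−√(1/4) = -0.500000

triangle: 2!×2!×4!/9! = 96/362880
(j±m)!: 3!×1!×4!×2!×5!×1! = 34560
prefactor² = (2J+1)×Δ×N² = 64
  k=0: +1/(0!×2!×1!×4!×1!×0!) = 1/48
  k=1: −1/(1!×1!×0!×3!×2!×1!) = -1/12
Σ = -1/16  ⇒  CG² = 64×(-1/16)² = 1/4
CG = −√(1/4) = -0.500000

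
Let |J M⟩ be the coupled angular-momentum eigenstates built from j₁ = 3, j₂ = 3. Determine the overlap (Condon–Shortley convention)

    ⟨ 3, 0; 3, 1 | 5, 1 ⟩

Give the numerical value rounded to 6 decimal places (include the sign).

triangle: 1!*5!*5!/12! = 14400/479001600
(j±m)!: 3!*3!*4!*2!*6!*4! = 29859840
prefactor² = (2J+1)*Δ*N² = 69120/7
  k=0: +1/(0!*1!*3!*4!*2!*1!) = 1/288
  k=1: −1/(1!*0!*2!*3!*3!*2!) = -1/144
Σ = -1/288  ⇒  CG² = 69120/7*(-1/288)² = 5/42
CG = −√(5/42) = -0.345033

-0.345033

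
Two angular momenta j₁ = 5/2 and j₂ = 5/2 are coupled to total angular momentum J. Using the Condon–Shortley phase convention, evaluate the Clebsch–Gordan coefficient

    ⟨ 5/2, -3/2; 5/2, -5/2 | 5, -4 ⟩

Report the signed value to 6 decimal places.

+√(1/2) ≈ +0.707107

triangle: 0!·5!·5!/11! = 14400/39916800
(j±m)!: 1!·4!·0!·5!·1!·9! = 1045094400
prefactor² = (2J+1)·Δ·N² = 4147200
  k=0: +1/(0!·0!·4!·0!·1!·5!) = 1/2880
Σ = 1/2880  ⇒  CG² = 4147200·1/2880² = 1/2
CG = +√(1/2) = +0.707107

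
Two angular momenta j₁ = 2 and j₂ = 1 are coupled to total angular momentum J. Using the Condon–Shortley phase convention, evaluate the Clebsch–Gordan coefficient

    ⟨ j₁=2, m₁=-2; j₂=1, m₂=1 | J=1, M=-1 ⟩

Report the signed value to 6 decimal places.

+0.774597

√[3·2!2!0!/5! · 0!4!2!0!0!2!] = √(48/5)
  +(−1)^2/∏(2,0,2,0,0,0)! = 1/4  (running 1/4)
⟨..|..⟩ = √(48/5)·(1/4) = +0.774597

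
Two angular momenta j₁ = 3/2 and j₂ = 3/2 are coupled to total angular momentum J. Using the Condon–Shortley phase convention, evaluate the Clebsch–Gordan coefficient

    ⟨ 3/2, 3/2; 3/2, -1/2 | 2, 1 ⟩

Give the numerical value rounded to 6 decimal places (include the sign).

+√(1/2) = +0.707107

j₁+j₂−J=1  J+j₁−j₂=2  J−j₁+j₂=2  j₁+j₂+J+1=6
(j₁±m₁, j₂±m₂, J±M) = (3,0,1,2,3,1)
P² = 2
sum k=0..0:
  [0] +1/2 = 1/2
S = 1/2
C² = P²·S² = 1/2 ; C = +0.707107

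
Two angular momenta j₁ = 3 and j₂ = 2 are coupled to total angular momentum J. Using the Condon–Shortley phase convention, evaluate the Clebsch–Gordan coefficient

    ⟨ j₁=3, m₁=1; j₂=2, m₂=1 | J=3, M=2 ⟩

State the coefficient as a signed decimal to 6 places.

-0.500000  (= −√(1/4))

triangle: 2!·4!·2!/9! = 96/362880
(j±m)!: 4!·2!·3!·1!·5!·1! = 34560
prefactor² = (2J+1)·Δ·N² = 64
  k=1: −1/(1!·1!·1!·2!·3!·0!) = -1/12
  k=2: +1/(2!·0!·0!·1!·4!·1!) = 1/48
Σ = -1/16  ⇒  CG² = 64·(-1/16)² = 1/4
CG = −√(1/4) = -0.500000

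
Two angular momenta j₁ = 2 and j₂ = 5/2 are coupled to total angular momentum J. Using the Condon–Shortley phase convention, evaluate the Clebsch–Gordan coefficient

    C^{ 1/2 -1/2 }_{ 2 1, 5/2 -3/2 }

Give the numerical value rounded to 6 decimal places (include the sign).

triangle: 4!·0!·1!/6! = 24/720
(j±m)!: 3!·1!·1!·4!·0!·1! = 144
prefactor² = (2J+1)·Δ·N² = 48/5
  k=1: −1/(1!·3!·0!·0!·0!·1!) = -1/6
Σ = -1/6  ⇒  CG² = 48/5·(-1/6)² = 4/15
CG = −√(4/15) = -0.516398

−√(4/15) = -0.516398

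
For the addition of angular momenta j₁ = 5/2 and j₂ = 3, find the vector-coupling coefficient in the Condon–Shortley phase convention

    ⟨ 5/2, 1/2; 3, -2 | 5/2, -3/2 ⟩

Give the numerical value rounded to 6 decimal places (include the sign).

−√(1/14) = -0.267261

triangle: 3!*2!*3!/9! = 72/362880
(j±m)!: 3!*2!*1!*5!*1!*4! = 34560
prefactor² = (2J+1)*Δ*N² = 288/7
  k=0: +1/(0!*3!*2!*1!*0!*2!) = 1/24
  k=1: −1/(1!*2!*1!*0!*1!*3!) = -1/12
Σ = -1/24  ⇒  CG² = 288/7*(-1/24)² = 1/14
CG = −√(1/14) = -0.267261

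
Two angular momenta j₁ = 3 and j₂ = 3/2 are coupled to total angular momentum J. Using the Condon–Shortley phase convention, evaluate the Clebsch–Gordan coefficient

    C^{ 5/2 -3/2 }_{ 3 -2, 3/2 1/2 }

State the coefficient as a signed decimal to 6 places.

+√(1/14) ≈ +0.267261

√[6·2!4!1!/8! · 1!5!2!1!1!4!] = √(288/7)
  +(−1)^1/∏(1,1,4,1,0,0)! = -1/24  (running -1/24)
  +(−1)^2/∏(2,0,3,0,1,1)! = 1/12  (running 1/24)
⟨..|..⟩ = √(288/7)·(1/24) = +0.267261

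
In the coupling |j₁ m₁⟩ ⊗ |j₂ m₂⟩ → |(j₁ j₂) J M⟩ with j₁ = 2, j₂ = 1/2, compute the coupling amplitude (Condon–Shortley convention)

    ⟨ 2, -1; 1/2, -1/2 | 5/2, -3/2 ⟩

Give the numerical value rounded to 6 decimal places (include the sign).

+√(4/5) ≈ +0.894427

√[6·0!4!1!/6! · 1!3!0!1!1!4!] = √(144/5)
  +(−1)^0/∏(0,0,3,0,1,1)! = 1/6  (running 1/6)
⟨..|..⟩ = √(144/5)·(1/6) = +0.894427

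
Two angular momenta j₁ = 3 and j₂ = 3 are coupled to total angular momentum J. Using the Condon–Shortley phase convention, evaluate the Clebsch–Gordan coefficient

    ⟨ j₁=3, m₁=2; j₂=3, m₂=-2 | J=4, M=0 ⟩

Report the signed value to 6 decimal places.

√[9·2!4!4!/11! · 5!1!1!5!4!4!] = √(165888/77)
  +(−1)^0/∏(0,2,1,1,3,3)! = 1/72  (running 1/72)
  +(−1)^1/∏(1,1,0,0,4,4)! = -1/576  (running 7/576)
⟨..|..⟩ = √(165888/77)·(7/576) = +0.564076

+√(7/22) ≈ +0.564076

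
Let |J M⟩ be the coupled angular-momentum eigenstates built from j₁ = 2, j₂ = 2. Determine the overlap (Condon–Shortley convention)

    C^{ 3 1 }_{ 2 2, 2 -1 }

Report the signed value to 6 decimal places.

+√(3/10) ≈ +0.547723

j₁+j₂−J=1  J+j₁−j₂=3  J−j₁+j₂=3  j₁+j₂+J+1=8
(j₁±m₁, j₂±m₂, J±M) = (4,0,1,3,4,2)
P² = 216/5
sum k=0..0:
  [0] +1/12 = 1/12
S = 1/12
C² = P²·S² = 3/10 ; C = +0.547723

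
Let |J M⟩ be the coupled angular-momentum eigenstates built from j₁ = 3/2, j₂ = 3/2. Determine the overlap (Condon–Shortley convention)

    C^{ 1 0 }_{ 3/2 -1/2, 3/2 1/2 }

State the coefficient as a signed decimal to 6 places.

√[3·2!1!1!/5! · 1!2!2!1!1!1!] = √(1/5)
  +(−1)^1/∏(1,1,1,1,0,0)! = -1  (running -1)
  +(−1)^2/∏(2,0,0,0,1,1)! = 1/2  (running -1/2)
⟨..|..⟩ = √(1/5)·(-1/2) = -0.223607

-0.223607  (= −√(1/20))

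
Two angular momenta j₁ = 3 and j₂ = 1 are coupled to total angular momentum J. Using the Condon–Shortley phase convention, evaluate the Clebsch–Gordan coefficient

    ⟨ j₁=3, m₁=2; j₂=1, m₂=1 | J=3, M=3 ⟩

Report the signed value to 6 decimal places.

−√(1/4) ≈ -0.500000

triangle: 1!·5!·1!/8! = 120/40320
(j±m)!: 5!·1!·2!·0!·6!·0! = 172800
prefactor² = (2J+1)·Δ·N² = 3600
  k=1: −1/(1!·0!·0!·1!·5!·0!) = -1/120
Σ = -1/120  ⇒  CG² = 3600·(-1/120)² = 1/4
CG = −√(1/4) = -0.500000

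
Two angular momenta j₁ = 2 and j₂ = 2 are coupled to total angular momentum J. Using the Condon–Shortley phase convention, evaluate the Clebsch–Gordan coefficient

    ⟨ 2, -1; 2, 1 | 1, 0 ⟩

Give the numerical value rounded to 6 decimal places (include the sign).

j₁+j₂−J=3  J+j₁−j₂=1  J−j₁+j₂=1  j₁+j₂+J+1=6
(j₁±m₁, j₂±m₂, J±M) = (1,3,3,1,1,1)
P² = 9/10
sum k=2..3:
  [2] +1/2 = 1/2
  [3] −1/6 = -1/6
S = 1/3
C² = P²·S² = 1/10 ; C = +0.316228

+0.316228  (= +√(1/10))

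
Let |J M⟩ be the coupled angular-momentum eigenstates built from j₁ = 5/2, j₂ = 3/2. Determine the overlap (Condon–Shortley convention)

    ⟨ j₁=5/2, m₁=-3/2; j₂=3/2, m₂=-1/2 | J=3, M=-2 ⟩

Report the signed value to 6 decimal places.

−√(1/12) ≈ -0.288675

√[7·1!4!2!/8! · 1!4!1!2!1!5!] = √(48)
  +(−1)^0/∏(0,1,4,1,0,1)! = 1/24  (running 1/24)
  +(−1)^1/∏(1,0,3,0,1,2)! = -1/12  (running -1/24)
⟨..|..⟩ = √(48)·(-1/24) = -0.288675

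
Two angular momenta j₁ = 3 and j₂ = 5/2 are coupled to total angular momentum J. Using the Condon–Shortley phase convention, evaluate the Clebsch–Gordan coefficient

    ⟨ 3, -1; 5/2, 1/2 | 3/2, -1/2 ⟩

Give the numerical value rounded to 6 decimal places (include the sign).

−√(1/105) = -0.097590

triangle: 4!*2!*1!/8! = 48/40320
(j±m)!: 2!*4!*3!*2!*1!*2! = 1152
prefactor² = (2J+1)*Δ*N² = 192/35
  k=2: +1/(2!*2!*2!*1!*0!*0!) = 1/8
  k=3: −1/(3!*1!*1!*0!*1!*1!) = -1/6
Σ = -1/24  ⇒  CG² = 192/35*(-1/24)² = 1/105
CG = −√(1/105) = -0.097590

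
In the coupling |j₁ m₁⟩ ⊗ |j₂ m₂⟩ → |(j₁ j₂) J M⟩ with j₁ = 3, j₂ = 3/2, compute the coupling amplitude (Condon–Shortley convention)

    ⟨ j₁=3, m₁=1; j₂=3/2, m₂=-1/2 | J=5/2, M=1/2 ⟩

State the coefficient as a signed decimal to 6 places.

−√(1/70) ≈ -0.119523

triangle: 2!*4!*1!/8! = 48/40320
(j±m)!: 4!*2!*1!*2!*3!*2! = 1152
prefactor² = (2J+1)*Δ*N² = 288/35
  k=0: +1/(0!*2!*2!*1!*2!*0!) = 1/8
  k=1: −1/(1!*1!*1!*0!*3!*1!) = -1/6
Σ = -1/24  ⇒  CG² = 288/35*(-1/24)² = 1/70
CG = −√(1/70) = -0.119523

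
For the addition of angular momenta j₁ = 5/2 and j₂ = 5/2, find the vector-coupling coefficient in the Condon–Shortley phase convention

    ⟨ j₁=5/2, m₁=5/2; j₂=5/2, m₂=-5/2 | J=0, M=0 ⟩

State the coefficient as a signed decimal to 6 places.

+√(1/6) ≈ +0.408248

√[1·5!0!0!/6! · 5!0!0!5!0!0!] = √(2400)
  +(−1)^0/∏(0,5,0,0,0,0)! = 1/120  (running 1/120)
⟨..|..⟩ = √(2400)·(1/120) = +0.408248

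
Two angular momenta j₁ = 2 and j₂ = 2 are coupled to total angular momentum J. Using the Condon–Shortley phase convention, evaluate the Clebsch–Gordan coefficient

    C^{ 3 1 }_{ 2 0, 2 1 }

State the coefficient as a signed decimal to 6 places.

−√(1/5) ≈ -0.447214

j₁+j₂−J=1  J+j₁−j₂=3  J−j₁+j₂=3  j₁+j₂+J+1=8
(j₁±m₁, j₂±m₂, J±M) = (2,2,3,1,4,2)
P² = 36/5
sum k=0..1:
  [0] +1/12 = 1/12
  [1] −1/4 = -1/4
S = -1/6
C² = P²·S² = 1/5 ; C = -0.447214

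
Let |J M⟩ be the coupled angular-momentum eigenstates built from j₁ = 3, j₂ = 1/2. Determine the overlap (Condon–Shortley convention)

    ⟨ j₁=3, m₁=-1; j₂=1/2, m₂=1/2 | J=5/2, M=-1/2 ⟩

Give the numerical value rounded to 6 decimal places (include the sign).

-0.755929  (= −√(4/7))

triangle: 1!×5!×0!/7! = 120/5040
(j±m)!: 2!×4!×1!×0!×2!×3! = 576
prefactor² = (2J+1)×Δ×N² = 576/7
  k=1: −1/(1!×0!×3!×0!×2!×0!) = -1/12
Σ = -1/12  ⇒  CG² = 576/7×(-1/12)² = 4/7
CG = −√(4/7) = -0.755929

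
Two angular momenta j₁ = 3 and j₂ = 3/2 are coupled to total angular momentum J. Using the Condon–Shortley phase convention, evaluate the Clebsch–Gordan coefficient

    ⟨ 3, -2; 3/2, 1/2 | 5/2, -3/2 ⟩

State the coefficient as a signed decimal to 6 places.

+√(1/14) ≈ +0.267261

√[6·2!4!1!/8! · 1!5!2!1!1!4!] = √(288/7)
  +(−1)^1/∏(1,1,4,1,0,0)! = -1/24  (running -1/24)
  +(−1)^2/∏(2,0,3,0,1,1)! = 1/12  (running 1/24)
⟨..|..⟩ = √(288/7)·(1/24) = +0.267261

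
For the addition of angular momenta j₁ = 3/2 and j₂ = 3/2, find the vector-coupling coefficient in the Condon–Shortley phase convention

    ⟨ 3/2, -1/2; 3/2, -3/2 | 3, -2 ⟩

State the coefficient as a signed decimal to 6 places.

triangle: 0!×3!×3!/7! = 36/5040
(j±m)!: 1!×2!×0!×3!×1!×5! = 1440
prefactor² = (2J+1)×Δ×N² = 72
  k=0: +1/(0!×0!×2!×0!×1!×3!) = 1/12
Σ = 1/12  ⇒  CG² = 72×1/12² = 1/2
CG = +√(1/2) = +0.707107

+√(1/2) ≈ +0.707107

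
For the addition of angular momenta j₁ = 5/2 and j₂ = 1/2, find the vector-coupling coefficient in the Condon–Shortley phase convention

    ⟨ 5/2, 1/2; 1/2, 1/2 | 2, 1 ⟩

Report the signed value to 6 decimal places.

−√(1/3) ≈ -0.577350

j₁+j₂−J=1  J+j₁−j₂=4  J−j₁+j₂=0  j₁+j₂+J+1=6
(j₁±m₁, j₂±m₂, J±M) = (3,2,1,0,3,1)
P² = 12
sum k=1..1:
  [1] −1/6 = -1/6
S = -1/6
C² = P²·S² = 1/3 ; C = -0.577350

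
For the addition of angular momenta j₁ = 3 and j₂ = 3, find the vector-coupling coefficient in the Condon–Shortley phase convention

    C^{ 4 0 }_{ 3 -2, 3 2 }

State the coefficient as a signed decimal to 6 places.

+√(7/22) = +0.564076

j₁+j₂−J=2  J+j₁−j₂=4  J−j₁+j₂=4  j₁+j₂+J+1=11
(j₁±m₁, j₂±m₂, J±M) = (1,5,5,1,4,4)
P² = 165888/77
sum k=1..2:
  [1] −1/576 = -1/576
  [2] +1/72 = 1/72
S = 7/576
C² = P²·S² = 7/22 ; C = +0.564076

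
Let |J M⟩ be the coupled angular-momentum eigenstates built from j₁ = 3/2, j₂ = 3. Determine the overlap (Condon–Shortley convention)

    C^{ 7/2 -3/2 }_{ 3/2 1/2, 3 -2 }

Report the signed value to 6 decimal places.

+√(3/7) = +0.654654

√[8·1!2!5!/9! · 2!1!1!5!2!5!] = √(6400/21)
  +(−1)^0/∏(0,1,1,1,1,4)! = 1/24  (running 1/24)
  +(−1)^1/∏(1,0,0,0,2,5)! = -1/240  (running 3/80)
⟨..|..⟩ = √(6400/21)·(3/80) = +0.654654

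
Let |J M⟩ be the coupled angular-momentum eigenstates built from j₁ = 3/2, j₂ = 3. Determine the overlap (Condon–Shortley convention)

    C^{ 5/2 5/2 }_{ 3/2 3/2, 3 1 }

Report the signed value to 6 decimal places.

+√(3/28) ≈ +0.327327

triangle: 2!*1!*4!/8! = 48/40320
(j±m)!: 3!*0!*4!*2!*5!*0! = 34560
prefactor² = (2J+1)*Δ*N² = 1728/7
  k=0: +1/(0!*2!*0!*4!*1!*0!) = 1/48
Σ = 1/48  ⇒  CG² = 1728/7*1/48² = 3/28
CG = +√(3/28) = +0.327327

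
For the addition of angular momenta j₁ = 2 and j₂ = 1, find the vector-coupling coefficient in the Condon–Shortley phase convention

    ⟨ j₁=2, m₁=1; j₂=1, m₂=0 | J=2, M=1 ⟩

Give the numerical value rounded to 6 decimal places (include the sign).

triangle: 1!·3!·1!/6! = 6/720
(j±m)!: 3!·1!·1!·1!·3!·1! = 36
prefactor² = (2J+1)·Δ·N² = 3/2
  k=0: +1/(0!·1!·1!·1!·2!·0!) = 1/2
  k=1: −1/(1!·0!·0!·0!·3!·1!) = -1/6
Σ = 1/3  ⇒  CG² = 3/2·1/3² = 1/6
CG = +√(1/6) = +0.408248

+√(1/6) ≈ +0.408248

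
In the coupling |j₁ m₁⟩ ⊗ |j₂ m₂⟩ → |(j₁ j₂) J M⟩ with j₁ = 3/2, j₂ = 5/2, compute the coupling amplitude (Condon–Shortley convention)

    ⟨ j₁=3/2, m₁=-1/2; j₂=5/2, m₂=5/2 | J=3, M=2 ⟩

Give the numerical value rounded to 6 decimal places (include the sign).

-0.645497  (= −√(5/12))

√[7·1!2!4!/8! · 1!2!5!0!5!1!] = √(240)
  +(−1)^1/∏(1,0,1,4,1,0)! = -1/24  (running -1/24)
⟨..|..⟩ = √(240)·(-1/24) = -0.645497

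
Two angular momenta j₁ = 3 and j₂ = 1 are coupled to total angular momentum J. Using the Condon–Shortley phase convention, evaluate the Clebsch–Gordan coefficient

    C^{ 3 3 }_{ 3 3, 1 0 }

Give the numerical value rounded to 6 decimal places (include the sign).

j₁+j₂−J=1  J+j₁−j₂=5  J−j₁+j₂=1  j₁+j₂+J+1=8
(j₁±m₁, j₂±m₂, J±M) = (6,0,1,1,6,0)
P² = 10800
sum k=0..0:
  [0] +1/120 = 1/120
S = 1/120
C² = P²·S² = 3/4 ; C = +0.866025

+√(3/4) ≈ +0.866025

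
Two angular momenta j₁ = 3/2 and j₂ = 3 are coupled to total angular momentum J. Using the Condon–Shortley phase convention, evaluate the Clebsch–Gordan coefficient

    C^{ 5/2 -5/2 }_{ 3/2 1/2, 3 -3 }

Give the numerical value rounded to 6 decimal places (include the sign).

√[6·2!1!4!/8! · 2!1!0!6!0!5!] = √(8640/7)
  +(−1)^0/∏(0,2,1,0,0,4)! = 1/48  (running 1/48)
⟨..|..⟩ = √(8640/7)·(1/48) = +0.731925

+0.731925  (= +√(15/28))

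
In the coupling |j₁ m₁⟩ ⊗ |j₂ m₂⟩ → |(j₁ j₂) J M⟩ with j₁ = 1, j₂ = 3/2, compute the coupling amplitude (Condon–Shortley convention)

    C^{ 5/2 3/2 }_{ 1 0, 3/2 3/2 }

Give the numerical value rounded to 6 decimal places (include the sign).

+0.632456  (= +√(2/5))

√[6·0!2!3!/6! · 1!1!3!0!4!1!] = √(72/5)
  +(−1)^0/∏(0,0,1,3,1,0)! = 1/6  (running 1/6)
⟨..|..⟩ = √(72/5)·(1/6) = +0.632456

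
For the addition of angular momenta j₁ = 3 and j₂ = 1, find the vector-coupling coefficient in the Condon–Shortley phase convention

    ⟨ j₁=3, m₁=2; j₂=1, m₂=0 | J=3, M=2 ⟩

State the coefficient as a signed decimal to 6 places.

+0.577350  (= +√(1/3))

√[7·1!5!1!/8! · 5!1!1!1!5!1!] = √(300)
  +(−1)^0/∏(0,1,1,1,4,0)! = 1/24  (running 1/24)
  +(−1)^1/∏(1,0,0,0,5,1)! = -1/120  (running 1/30)
⟨..|..⟩ = √(300)·(1/30) = +0.577350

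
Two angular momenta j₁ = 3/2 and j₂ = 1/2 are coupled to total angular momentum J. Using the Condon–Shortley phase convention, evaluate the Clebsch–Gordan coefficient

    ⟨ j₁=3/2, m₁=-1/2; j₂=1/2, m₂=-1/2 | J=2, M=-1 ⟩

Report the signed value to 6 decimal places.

+0.866025  (= +√(3/4))

√[5·0!3!1!/5! · 1!2!0!1!1!3!] = √(3)
  +(−1)^0/∏(0,0,2,0,1,1)! = 1/2  (running 1/2)
⟨..|..⟩ = √(3)·(1/2) = +0.866025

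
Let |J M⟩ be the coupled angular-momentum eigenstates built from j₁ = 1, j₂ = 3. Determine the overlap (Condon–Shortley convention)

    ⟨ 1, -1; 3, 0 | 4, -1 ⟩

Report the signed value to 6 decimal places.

triangle: 0!·2!·6!/9! = 1440/362880
(j±m)!: 0!·2!·3!·3!·3!·5! = 51840
prefactor² = (2J+1)·Δ·N² = 12960/7
  k=0: +1/(0!·0!·2!·3!·0!·3!) = 1/72
Σ = 1/72  ⇒  CG² = 12960/7·1/72² = 5/14
CG = +√(5/14) = +0.597614

+√(5/14) ≈ +0.597614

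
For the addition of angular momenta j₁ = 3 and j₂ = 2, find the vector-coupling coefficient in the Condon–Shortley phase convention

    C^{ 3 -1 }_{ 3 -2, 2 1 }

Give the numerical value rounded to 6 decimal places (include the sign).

+0.500000

triangle: 2!*4!*2!/9! = 96/362880
(j±m)!: 1!*5!*3!*1!*2!*4! = 34560
prefactor² = (2J+1)*Δ*N² = 64
  k=1: −1/(1!*1!*4!*2!*0!*0!) = -1/48
  k=2: +1/(2!*0!*3!*1!*1!*1!) = 1/12
Σ = 1/16  ⇒  CG² = 64*1/16² = 1/4
CG = +√(1/4) = +0.500000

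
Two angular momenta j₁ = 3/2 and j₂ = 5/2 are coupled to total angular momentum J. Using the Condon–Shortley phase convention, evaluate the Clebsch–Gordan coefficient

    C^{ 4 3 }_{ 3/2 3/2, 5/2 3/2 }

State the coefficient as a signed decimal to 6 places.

j₁+j₂−J=0  J+j₁−j₂=3  J−j₁+j₂=5  j₁+j₂+J+1=9
(j₁±m₁, j₂±m₂, J±M) = (3,0,4,1,7,1)
P² = 12960
sum k=0..0:
  [0] +1/144 = 1/144
S = 1/144
C² = P²·S² = 5/8 ; C = +0.790569

+0.790569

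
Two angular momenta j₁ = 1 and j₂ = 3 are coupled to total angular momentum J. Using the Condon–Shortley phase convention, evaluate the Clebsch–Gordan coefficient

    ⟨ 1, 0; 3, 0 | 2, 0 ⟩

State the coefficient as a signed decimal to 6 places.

−√(3/7) = -0.654654

j₁+j₂−J=2  J+j₁−j₂=0  J−j₁+j₂=4  j₁+j₂+J+1=7
(j₁±m₁, j₂±m₂, J±M) = (1,1,3,3,2,2)
P² = 48/7
sum k=1..1:
  [1] −1/4 = -1/4
S = -1/4
C² = P²·S² = 3/7 ; C = -0.654654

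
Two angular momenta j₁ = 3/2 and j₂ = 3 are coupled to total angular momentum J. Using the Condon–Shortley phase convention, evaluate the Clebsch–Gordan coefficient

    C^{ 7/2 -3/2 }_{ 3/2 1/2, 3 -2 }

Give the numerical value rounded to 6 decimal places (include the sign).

+√(3/7) ≈ +0.654654

√[8·1!2!5!/9! · 2!1!1!5!2!5!] = √(6400/21)
  +(−1)^0/∏(0,1,1,1,1,4)! = 1/24  (running 1/24)
  +(−1)^1/∏(1,0,0,0,2,5)! = -1/240  (running 3/80)
⟨..|..⟩ = √(6400/21)·(3/80) = +0.654654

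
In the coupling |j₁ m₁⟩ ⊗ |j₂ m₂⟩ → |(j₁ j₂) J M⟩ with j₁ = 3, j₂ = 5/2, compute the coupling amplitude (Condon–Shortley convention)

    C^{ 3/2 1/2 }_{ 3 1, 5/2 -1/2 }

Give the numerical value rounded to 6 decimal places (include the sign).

√[4·4!2!1!/8! · 4!2!2!3!2!1!] = √(192/35)
  +(−1)^1/∏(1,3,1,1,1,0)! = -1/6  (running -1/6)
  +(−1)^2/∏(2,2,0,0,2,1)! = 1/8  (running -1/24)
⟨..|..⟩ = √(192/35)·(-1/24) = -0.097590

-0.097590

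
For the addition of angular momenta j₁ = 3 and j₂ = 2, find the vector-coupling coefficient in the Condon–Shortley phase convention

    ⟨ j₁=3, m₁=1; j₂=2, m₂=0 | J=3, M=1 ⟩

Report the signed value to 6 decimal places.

−√(3/20) = -0.387298

√[7·2!4!2!/9! · 4!2!2!2!4!2!] = √(256/15)
  +(−1)^0/∏(0,2,2,2,2,0)! = 1/16  (running 1/16)
  +(−1)^1/∏(1,1,1,1,3,1)! = -1/6  (running -5/48)
  +(−1)^2/∏(2,0,0,0,4,2)! = 1/96  (running -3/32)
⟨..|..⟩ = √(256/15)·(-3/32) = -0.387298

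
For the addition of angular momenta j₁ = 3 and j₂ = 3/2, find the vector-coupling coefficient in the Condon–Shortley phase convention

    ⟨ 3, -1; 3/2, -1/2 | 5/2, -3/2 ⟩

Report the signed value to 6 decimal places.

−√(7/20) = -0.591608

triangle: 2!·4!·1!/8! = 48/40320
(j±m)!: 2!·4!·1!·2!·1!·4! = 2304
prefactor² = (2J+1)·Δ·N² = 576/35
  k=0: +1/(0!·2!·4!·1!·0!·0!) = 1/48
  k=1: −1/(1!·1!·3!·0!·1!·1!) = -1/6
Σ = -7/48  ⇒  CG² = 576/35·(-7/48)² = 7/20
CG = −√(7/20) = -0.591608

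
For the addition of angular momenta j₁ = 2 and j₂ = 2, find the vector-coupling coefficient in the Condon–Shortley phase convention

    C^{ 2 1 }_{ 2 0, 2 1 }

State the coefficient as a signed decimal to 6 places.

−√(1/14) = -0.267261

triangle: 2!*2!*2!/7! = 8/5040
(j±m)!: 2!*2!*3!*1!*3!*1! = 144
prefactor² = (2J+1)*Δ*N² = 8/7
  k=1: −1/(1!*1!*1!*2!*1!*0!) = -1/2
  k=2: +1/(2!*0!*0!*1!*2!*1!) = 1/4
Σ = -1/4  ⇒  CG² = 8/7*(-1/4)² = 1/14
CG = −√(1/14) = -0.267261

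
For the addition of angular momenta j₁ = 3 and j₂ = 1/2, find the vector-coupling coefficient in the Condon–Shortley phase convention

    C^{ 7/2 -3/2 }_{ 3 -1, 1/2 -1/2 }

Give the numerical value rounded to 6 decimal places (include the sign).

j₁+j₂−J=0  J+j₁−j₂=6  J−j₁+j₂=1  j₁+j₂+J+1=8
(j₁±m₁, j₂±m₂, J±M) = (2,4,0,1,2,5)
P² = 11520/7
sum k=0..0:
  [0] +1/48 = 1/48
S = 1/48
C² = P²·S² = 5/7 ; C = +0.845154

+√(5/7) ≈ +0.845154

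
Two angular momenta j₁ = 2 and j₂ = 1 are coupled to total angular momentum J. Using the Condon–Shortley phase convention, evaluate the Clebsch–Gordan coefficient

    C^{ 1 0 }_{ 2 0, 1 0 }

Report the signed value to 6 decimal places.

j₁+j₂−J=2  J+j₁−j₂=2  J−j₁+j₂=0  j₁+j₂+J+1=5
(j₁±m₁, j₂±m₂, J±M) = (2,2,1,1,1,1)
P² = 2/5
sum k=1..1:
  [1] −1/1 = -1
S = -1
C² = P²·S² = 2/5 ; C = -0.632456

−√(2/5) = -0.632456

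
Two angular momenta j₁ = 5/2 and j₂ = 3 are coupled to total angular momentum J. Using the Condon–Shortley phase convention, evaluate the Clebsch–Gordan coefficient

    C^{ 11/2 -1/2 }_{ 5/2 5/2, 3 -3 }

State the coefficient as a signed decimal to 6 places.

+0.046524

√[12·0!5!6!/12! · 5!0!0!6!5!6!] = √(1244160000/77)
  +(−1)^0/∏(0,0,0,0,5,6)! = 1/86400  (running 1/86400)
⟨..|..⟩ = √(1244160000/77)·(1/86400) = +0.046524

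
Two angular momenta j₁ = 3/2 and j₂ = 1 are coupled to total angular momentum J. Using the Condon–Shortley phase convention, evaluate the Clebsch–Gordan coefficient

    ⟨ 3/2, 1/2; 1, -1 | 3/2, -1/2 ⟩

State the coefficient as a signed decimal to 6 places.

+0.730297

j₁+j₂−J=1  J+j₁−j₂=2  J−j₁+j₂=1  j₁+j₂+J+1=5
(j₁±m₁, j₂±m₂, J±M) = (2,1,0,2,1,2)
P² = 8/15
sum k=0..0:
  [0] +1/1 = 1
S = 1
C² = P²·S² = 8/15 ; C = +0.730297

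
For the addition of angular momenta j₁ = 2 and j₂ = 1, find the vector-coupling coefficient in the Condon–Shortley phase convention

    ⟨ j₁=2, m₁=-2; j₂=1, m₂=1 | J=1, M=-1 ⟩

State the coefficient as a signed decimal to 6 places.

triangle: 2!×2!×0!/5! = 4/120
(j±m)!: 0!×4!×2!×0!×0!×2! = 96
prefactor² = (2J+1)×Δ×N² = 48/5
  k=2: +1/(2!×0!×2!×0!×0!×0!) = 1/4
Σ = 1/4  ⇒  CG² = 48/5×1/4² = 3/5
CG = +√(3/5) = +0.774597

+√(3/5) = +0.774597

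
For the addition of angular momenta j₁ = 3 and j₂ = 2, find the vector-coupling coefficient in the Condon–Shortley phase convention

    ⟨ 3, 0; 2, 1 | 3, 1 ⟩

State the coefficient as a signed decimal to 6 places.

triangle: 2!*4!*2!/9! = 96/362880
(j±m)!: 3!*3!*3!*1!*4!*2! = 10368
prefactor² = (2J+1)*Δ*N² = 96/5
  k=1: −1/(1!*1!*2!*2!*2!*0!) = -1/8
  k=2: +1/(2!*0!*1!*1!*3!*1!) = 1/12
Σ = -1/24  ⇒  CG² = 96/5*(-1/24)² = 1/30
CG = −√(1/30) = -0.182574

-0.182574  (= −√(1/30))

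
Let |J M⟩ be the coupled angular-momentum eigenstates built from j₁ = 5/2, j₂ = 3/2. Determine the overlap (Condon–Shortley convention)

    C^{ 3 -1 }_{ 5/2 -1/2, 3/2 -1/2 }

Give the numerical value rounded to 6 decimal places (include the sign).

+√(1/60) ≈ +0.129099

j₁+j₂−J=1  J+j₁−j₂=4  J−j₁+j₂=2  j₁+j₂+J+1=8
(j₁±m₁, j₂±m₂, J±M) = (2,3,1,2,2,4)
P² = 48/5
sum k=0..1:
  [0] +1/6 = 1/6
  [1] −1/8 = -1/8
S = 1/24
C² = P²·S² = 1/60 ; C = +0.129099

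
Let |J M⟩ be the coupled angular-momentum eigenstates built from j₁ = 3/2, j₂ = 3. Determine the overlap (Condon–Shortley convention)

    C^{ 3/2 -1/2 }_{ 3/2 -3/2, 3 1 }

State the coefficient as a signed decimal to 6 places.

√[4·3!0!3!/7! · 0!3!4!2!1!2!] = √(576/35)
  +(−1)^3/∏(3,0,0,1,0,2)! = -1/12  (running -1/12)
⟨..|..⟩ = √(576/35)·(-1/12) = -0.338062

-0.338062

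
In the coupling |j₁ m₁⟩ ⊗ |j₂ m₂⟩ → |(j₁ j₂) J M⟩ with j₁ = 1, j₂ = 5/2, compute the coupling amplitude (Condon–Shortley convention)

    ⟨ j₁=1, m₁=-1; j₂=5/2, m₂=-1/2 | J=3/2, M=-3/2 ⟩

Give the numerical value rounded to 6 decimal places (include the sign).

+√(1/15) ≈ +0.258199

j₁+j₂−J=2  J+j₁−j₂=0  J−j₁+j₂=3  j₁+j₂+J+1=6
(j₁±m₁, j₂±m₂, J±M) = (0,2,2,3,0,3)
P² = 48/5
sum k=2..2:
  [2] +1/12 = 1/12
S = 1/12
C² = P²·S² = 1/15 ; C = +0.258199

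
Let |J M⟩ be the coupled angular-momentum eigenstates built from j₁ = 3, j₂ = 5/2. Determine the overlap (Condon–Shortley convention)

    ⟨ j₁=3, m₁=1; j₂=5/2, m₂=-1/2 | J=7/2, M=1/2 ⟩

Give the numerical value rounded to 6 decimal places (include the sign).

−√(1/63) = -0.125988

√[8·2!4!3!/10! · 4!2!2!3!4!3!] = √(9216/175)
  +(−1)^0/∏(0,2,2,2,2,1)! = 1/16  (running 1/16)
  +(−1)^1/∏(1,1,1,1,3,2)! = -1/12  (running -1/48)
  +(−1)^2/∏(2,0,0,0,4,3)! = 1/288  (running -5/288)
⟨..|..⟩ = √(9216/175)·(-5/288) = -0.125988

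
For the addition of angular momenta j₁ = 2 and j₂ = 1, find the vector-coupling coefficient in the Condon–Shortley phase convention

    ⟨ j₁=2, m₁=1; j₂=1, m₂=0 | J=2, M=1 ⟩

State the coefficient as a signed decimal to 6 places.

+0.408248

j₁+j₂−J=1  J+j₁−j₂=3  J−j₁+j₂=1  j₁+j₂+J+1=6
(j₁±m₁, j₂±m₂, J±M) = (3,1,1,1,3,1)
P² = 3/2
sum k=0..1:
  [0] +1/2 = 1/2
  [1] −1/6 = -1/6
S = 1/3
C² = P²·S² = 1/6 ; C = +0.408248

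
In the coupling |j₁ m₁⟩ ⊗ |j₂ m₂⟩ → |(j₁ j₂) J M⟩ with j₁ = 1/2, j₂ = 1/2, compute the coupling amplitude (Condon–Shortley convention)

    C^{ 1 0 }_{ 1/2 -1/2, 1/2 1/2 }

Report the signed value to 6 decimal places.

+√(1/2) ≈ +0.707107

triangle: 0!×1!×1!/3! = 1/6
(j±m)!: 0!×1!×1!×0!×1!×1! = 1
prefactor² = (2J+1)×Δ×N² = 1/2
  k=0: +1/(0!×0!×1!×1!×0!×0!) = 1
Σ = 1  ⇒  CG² = 1/2×1² = 1/2
CG = +√(1/2) = +0.707107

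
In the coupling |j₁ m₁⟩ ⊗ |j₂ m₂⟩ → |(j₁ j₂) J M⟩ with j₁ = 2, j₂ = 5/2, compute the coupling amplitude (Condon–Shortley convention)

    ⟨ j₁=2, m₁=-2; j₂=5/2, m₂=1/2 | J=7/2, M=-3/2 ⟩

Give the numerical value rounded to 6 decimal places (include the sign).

triangle: 1!×3!×4!/9! = 144/362880
(j±m)!: 0!×4!×3!×2!×2!×5! = 69120
prefactor² = (2J+1)×Δ×N² = 1536/7
  k=1: −1/(1!×0!×3!×2!×0!×2!) = -1/24
Σ = -1/24  ⇒  CG² = 1536/7×(-1/24)² = 8/21
CG = −√(8/21) = -0.617213

-0.617213  (= −√(8/21))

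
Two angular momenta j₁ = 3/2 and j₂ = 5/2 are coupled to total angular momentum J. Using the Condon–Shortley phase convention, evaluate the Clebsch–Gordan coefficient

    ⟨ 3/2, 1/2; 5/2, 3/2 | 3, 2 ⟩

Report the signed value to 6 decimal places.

−√(1/12) ≈ -0.288675

triangle: 1!*2!*4!/8! = 48/40320
(j±m)!: 2!*1!*4!*1!*5!*1! = 5760
prefactor² = (2J+1)*Δ*N² = 48
  k=0: +1/(0!*1!*1!*4!*1!*0!) = 1/24
  k=1: −1/(1!*0!*0!*3!*2!*1!) = -1/12
Σ = -1/24  ⇒  CG² = 48*(-1/24)² = 1/12
CG = −√(1/12) = -0.288675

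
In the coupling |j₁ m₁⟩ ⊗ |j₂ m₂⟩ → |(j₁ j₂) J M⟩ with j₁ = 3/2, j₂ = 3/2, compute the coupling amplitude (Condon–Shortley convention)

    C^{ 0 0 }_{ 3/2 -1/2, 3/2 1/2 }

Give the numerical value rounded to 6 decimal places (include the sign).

√[1·3!0!0!/4! · 1!2!2!1!0!0!] = √(1)
  +(−1)^2/∏(2,1,0,0,0,0)! = 1/2  (running 1/2)
⟨..|..⟩ = √(1)·(1/2) = +0.500000

+√(1/4) = +0.500000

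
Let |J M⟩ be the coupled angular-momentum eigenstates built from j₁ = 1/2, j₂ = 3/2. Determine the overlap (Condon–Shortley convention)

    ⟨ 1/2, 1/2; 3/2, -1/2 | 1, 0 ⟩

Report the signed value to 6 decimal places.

j₁+j₂−J=1  J+j₁−j₂=0  J−j₁+j₂=2  j₁+j₂+J+1=4
(j₁±m₁, j₂±m₂, J±M) = (1,0,1,2,1,1)
P² = 1/2
sum k=0..0:
  [0] +1/1 = 1
S = 1
C² = P²·S² = 1/2 ; C = +0.707107

+√(1/2) = +0.707107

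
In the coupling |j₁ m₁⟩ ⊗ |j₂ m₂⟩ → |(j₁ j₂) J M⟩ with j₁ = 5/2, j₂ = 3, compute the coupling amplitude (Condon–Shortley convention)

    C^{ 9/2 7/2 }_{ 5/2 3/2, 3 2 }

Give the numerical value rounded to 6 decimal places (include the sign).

j₁+j₂−J=1  J+j₁−j₂=4  J−j₁+j₂=5  j₁+j₂+J+1=11
(j₁±m₁, j₂±m₂, J±M) = (4,1,5,1,8,1)
P² = 921600/11
sum k=0..1:
  [0] +1/720 = 1/720
  [1] −1/576 = -1/576
S = -1/2880
C² = P²·S² = 1/99 ; C = -0.100504

−√(1/99) = -0.100504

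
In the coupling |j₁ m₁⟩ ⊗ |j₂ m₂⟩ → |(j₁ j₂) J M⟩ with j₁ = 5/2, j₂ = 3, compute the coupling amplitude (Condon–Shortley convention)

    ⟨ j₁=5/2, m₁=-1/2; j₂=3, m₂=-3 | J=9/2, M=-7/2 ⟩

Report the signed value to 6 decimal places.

+√(16/33) ≈ +0.696311

√[10·1!4!5!/11! · 2!3!0!6!1!8!] = √(2764800/11)
  +(−1)^0/∏(0,1,3,0,1,5)! = 1/720  (running 1/720)
⟨..|..⟩ = √(2764800/11)·(1/720) = +0.696311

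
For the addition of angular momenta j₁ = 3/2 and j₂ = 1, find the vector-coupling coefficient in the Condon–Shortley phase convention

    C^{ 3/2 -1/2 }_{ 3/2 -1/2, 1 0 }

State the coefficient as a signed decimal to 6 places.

√[4·1!2!1!/5! · 1!2!1!1!1!2!] = √(4/15)
  +(−1)^0/∏(0,1,2,1,0,0)! = 1/2  (running 1/2)
  +(−1)^1/∏(1,0,1,0,1,1)! = -1  (running -1/2)
⟨..|..⟩ = √(4/15)·(-1/2) = -0.258199

−√(1/15) = -0.258199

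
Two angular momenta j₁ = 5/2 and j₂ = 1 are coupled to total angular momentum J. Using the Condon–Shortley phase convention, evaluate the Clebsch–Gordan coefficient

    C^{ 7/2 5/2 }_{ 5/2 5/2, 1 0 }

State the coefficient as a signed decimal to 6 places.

+√(2/7) = +0.534522

triangle: 0!×5!×2!/8! = 240/40320
(j±m)!: 5!×0!×1!×1!×6!×1! = 86400
prefactor² = (2J+1)×Δ×N² = 28800/7
  k=0: +1/(0!×0!×0!×1!×5!×1!) = 1/120
Σ = 1/120  ⇒  CG² = 28800/7×1/120² = 2/7
CG = +√(2/7) = +0.534522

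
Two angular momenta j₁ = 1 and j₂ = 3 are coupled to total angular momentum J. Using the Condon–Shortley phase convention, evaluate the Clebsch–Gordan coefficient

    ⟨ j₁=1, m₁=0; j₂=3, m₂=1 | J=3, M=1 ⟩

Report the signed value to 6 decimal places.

triangle: 1!·1!·5!/8! = 120/40320
(j±m)!: 1!·1!·4!·2!·4!·2! = 2304
prefactor² = (2J+1)·Δ·N² = 48
  k=0: +1/(0!·1!·1!·4!·0!·1!) = 1/24
  k=1: −1/(1!·0!·0!·3!·1!·2!) = -1/12
Σ = -1/24  ⇒  CG² = 48·(-1/24)² = 1/12
CG = −√(1/12) = -0.288675

−√(1/12) ≈ -0.288675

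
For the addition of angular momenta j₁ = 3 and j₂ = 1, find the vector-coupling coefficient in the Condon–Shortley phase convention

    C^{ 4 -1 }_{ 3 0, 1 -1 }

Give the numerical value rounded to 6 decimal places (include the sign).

j₁+j₂−J=0  J+j₁−j₂=6  J−j₁+j₂=2  j₁+j₂+J+1=9
(j₁±m₁, j₂±m₂, J±M) = (3,3,0,2,3,5)
P² = 12960/7
sum k=0..0:
  [0] +1/72 = 1/72
S = 1/72
C² = P²·S² = 5/14 ; C = +0.597614

+√(5/14) ≈ +0.597614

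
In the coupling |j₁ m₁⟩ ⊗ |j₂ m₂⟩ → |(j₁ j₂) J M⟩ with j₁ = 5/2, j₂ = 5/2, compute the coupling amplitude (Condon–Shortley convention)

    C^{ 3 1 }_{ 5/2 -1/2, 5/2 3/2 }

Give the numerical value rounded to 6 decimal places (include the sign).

+√(1/30) = +0.182574

triangle: 2!·3!·3!/9! = 72/362880
(j±m)!: 2!·3!·4!·1!·4!·2! = 13824
prefactor² = (2J+1)·Δ·N² = 96/5
  k=1: −1/(1!·1!·2!·3!·1!·0!) = -1/12
  k=2: +1/(2!·0!·1!·2!·2!·1!) = 1/8
Σ = 1/24  ⇒  CG² = 96/5·1/24² = 1/30
CG = +√(1/30) = +0.182574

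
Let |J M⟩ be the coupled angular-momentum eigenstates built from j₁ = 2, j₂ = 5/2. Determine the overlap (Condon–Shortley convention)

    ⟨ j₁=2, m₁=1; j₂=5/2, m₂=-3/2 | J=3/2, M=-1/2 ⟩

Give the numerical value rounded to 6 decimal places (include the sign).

j₁+j₂−J=3  J+j₁−j₂=1  J−j₁+j₂=2  j₁+j₂+J+1=7
(j₁±m₁, j₂±m₂, J±M) = (3,1,1,4,1,2)
P² = 96/35
sum k=0..1:
  [0] +1/6 = 1/6
  [1] −1/4 = -1/4
S = -1/12
C² = P²·S² = 2/105 ; C = -0.138013

−√(2/105) ≈ -0.138013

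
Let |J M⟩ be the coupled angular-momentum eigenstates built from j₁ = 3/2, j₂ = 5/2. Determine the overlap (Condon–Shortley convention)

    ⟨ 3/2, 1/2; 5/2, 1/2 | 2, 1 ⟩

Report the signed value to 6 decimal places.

j₁+j₂−J=2  J+j₁−j₂=1  J−j₁+j₂=3  j₁+j₂+J+1=7
(j₁±m₁, j₂±m₂, J±M) = (2,1,3,2,3,1)
P² = 12/7
sum k=0..1:
  [0] +1/12 = 1/12
  [1] −1/2 = -1/2
S = -5/12
C² = P²·S² = 25/84 ; C = -0.545545

-0.545545  (= −√(25/84))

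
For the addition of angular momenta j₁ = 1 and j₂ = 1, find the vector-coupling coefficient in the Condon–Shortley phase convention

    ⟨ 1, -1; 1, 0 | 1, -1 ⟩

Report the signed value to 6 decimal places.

-0.707107  (= −√(1/2))

j₁+j₂−J=1  J+j₁−j₂=1  J−j₁+j₂=1  j₁+j₂+J+1=4
(j₁±m₁, j₂±m₂, J±M) = (0,2,1,1,0,2)
P² = 1/2
sum k=1..1:
  [1] −1/1 = -1
S = -1
C² = P²·S² = 1/2 ; C = -0.707107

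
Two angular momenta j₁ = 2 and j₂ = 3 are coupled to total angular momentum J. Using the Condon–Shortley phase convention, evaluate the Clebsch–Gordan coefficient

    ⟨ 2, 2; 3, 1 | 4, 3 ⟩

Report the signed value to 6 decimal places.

+0.707107  (= +√(1/2))

j₁+j₂−J=1  J+j₁−j₂=3  J−j₁+j₂=5  j₁+j₂+J+1=10
(j₁±m₁, j₂±m₂, J±M) = (4,0,4,2,7,1)
P² = 10368
sum k=0..0:
  [0] +1/144 = 1/144
S = 1/144
C² = P²·S² = 1/2 ; C = +0.707107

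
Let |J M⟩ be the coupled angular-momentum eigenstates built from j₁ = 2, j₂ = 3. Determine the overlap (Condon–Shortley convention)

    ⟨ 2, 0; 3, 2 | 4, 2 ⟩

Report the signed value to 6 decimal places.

√[9·1!3!5!/10! · 2!2!5!1!6!2!] = √(8640/7)
  +(−1)^0/∏(0,1,2,5,1,0)! = 1/240  (running 1/240)
  +(−1)^1/∏(1,0,1,4,2,1)! = -1/48  (running -1/60)
⟨..|..⟩ = √(8640/7)·(-1/60) = -0.585540

−√(12/35) ≈ -0.585540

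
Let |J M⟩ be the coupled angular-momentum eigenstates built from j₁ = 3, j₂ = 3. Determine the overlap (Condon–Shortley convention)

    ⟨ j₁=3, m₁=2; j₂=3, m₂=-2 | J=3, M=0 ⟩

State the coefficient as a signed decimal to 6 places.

j₁+j₂−J=3  J+j₁−j₂=3  J−j₁+j₂=3  j₁+j₂+J+1=10
(j₁±m₁, j₂±m₂, J±M) = (5,1,1,5,3,3)
P² = 216
sum k=0..1:
  [0] +1/24 = 1/24
  [1] −1/72 = -1/72
S = 1/36
C² = P²·S² = 1/6 ; C = +0.408248

+√(1/6) = +0.408248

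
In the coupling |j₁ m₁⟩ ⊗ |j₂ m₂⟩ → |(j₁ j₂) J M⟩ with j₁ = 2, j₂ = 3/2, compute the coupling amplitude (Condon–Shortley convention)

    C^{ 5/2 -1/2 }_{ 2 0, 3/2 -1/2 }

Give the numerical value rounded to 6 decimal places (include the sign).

j₁+j₂−J=1  J+j₁−j₂=3  J−j₁+j₂=2  j₁+j₂+J+1=7
(j₁±m₁, j₂±m₂, J±M) = (2,2,1,2,2,3)
P² = 48/35
sum k=0..1:
  [0] +1/2 = 1/2
  [1] −1/4 = -1/4
S = 1/4
C² = P²·S² = 3/35 ; C = +0.292770

+0.292770  (= +√(3/35))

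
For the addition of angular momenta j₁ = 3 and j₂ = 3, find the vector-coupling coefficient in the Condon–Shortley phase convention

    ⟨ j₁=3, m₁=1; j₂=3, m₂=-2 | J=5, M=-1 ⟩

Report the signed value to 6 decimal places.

+0.566947

triangle: 1!·5!·5!/12! = 14400/479001600
(j±m)!: 4!·2!·1!·5!·4!·6! = 99532800
prefactor² = (2J+1)·Δ·N² = 230400/7
  k=0: +1/(0!·1!·2!·1!·3!·4!) = 1/288
  k=1: −1/(1!·0!·1!·0!·4!·5!) = -1/2880
Σ = 1/320  ⇒  CG² = 230400/7·1/320² = 9/28
CG = +√(9/28) = +0.566947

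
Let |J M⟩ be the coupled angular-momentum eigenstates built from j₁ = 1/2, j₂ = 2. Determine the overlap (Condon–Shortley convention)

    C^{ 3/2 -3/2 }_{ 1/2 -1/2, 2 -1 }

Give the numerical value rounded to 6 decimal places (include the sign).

√[4·1!0!3!/5! · 0!1!1!3!0!3!] = √(36/5)
  +(−1)^1/∏(1,0,0,0,0,3)! = -1/6  (running -1/6)
⟨..|..⟩ = √(36/5)·(-1/6) = -0.447214

-0.447214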